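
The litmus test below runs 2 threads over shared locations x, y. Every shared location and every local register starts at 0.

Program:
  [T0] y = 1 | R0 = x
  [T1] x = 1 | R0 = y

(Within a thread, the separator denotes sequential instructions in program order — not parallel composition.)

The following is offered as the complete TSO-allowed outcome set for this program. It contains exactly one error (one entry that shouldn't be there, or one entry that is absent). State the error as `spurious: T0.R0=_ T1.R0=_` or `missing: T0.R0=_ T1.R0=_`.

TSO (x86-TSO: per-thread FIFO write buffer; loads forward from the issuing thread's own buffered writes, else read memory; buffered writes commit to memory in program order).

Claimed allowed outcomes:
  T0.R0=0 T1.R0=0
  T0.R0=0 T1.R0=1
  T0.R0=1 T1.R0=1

missing: T0.R0=1 T1.R0=0

outcome vector order: (T0.R0,T1.R0)
[TSO] allowed = {<0 0> <0 1> <1 0> <1 1>}
TSO∖claimed = {<1 0>}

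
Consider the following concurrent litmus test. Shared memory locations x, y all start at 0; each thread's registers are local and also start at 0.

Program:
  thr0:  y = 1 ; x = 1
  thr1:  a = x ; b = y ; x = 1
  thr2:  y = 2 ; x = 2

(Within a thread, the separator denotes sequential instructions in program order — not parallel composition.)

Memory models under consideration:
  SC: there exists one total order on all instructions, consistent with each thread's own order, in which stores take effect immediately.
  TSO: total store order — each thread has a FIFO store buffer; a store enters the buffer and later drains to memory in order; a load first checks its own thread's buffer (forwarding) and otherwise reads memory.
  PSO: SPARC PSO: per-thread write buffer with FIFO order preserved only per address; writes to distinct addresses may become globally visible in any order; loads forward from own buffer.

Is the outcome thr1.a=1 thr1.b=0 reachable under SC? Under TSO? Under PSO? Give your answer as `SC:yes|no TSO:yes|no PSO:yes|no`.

outcome vector order: (thr1.a,thr1.b)
SC (7): 0/0, 0/1, 0/2, 1/1, 1/2, 2/1, 2/2
TSO (7): 0/0, 0/1, 0/2, 1/1, 1/2, 2/1, 2/2
PSO (9): 0/0, 0/1, 0/2, 1/0, 1/1, 1/2, 2/0, 2/1, 2/2
target 1/0 ∈ {PSO}

SC:no TSO:no PSO:yes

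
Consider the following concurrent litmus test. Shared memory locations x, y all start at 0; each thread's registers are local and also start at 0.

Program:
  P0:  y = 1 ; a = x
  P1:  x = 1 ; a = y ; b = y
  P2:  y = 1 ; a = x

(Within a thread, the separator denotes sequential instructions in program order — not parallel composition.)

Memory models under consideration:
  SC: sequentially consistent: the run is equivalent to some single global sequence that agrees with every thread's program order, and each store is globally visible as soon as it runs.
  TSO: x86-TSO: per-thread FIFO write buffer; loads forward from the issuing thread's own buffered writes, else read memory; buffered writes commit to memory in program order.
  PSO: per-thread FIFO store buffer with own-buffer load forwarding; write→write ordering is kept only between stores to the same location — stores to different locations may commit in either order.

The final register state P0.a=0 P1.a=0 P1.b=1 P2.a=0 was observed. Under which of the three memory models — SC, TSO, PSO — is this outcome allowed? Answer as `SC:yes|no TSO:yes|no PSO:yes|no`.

outcome vector order: (P0.a,P1.a,P1.b,P2.a)
SC: 6 outcomes — {<0 1 1 0> <0 1 1 1> <1 0 0 1> <1 0 1 1> <1 1 1 0> <1 1 1 1>}
TSO: 12 outcomes — {<0 0 0 0> <0 0 0 1> <0 0 1 0> <0 0 1 1> <0 1 1 0> <0 1 1 1> <1 0 0 0> <1 0 0 1> <1 0 1 0> <1 0 1 1> <1 1 1 0> <1 1 1 1>}
PSO: 12 outcomes — {<0 0 0 0> <0 0 0 1> <0 0 1 0> <0 0 1 1> <0 1 1 0> <0 1 1 1> <1 0 0 0> <1 0 0 1> <1 0 1 0> <1 0 1 1> <1 1 1 0> <1 1 1 1>}
target <0 0 1 0> ∈ {TSO,PSO}

SC:no TSO:yes PSO:yes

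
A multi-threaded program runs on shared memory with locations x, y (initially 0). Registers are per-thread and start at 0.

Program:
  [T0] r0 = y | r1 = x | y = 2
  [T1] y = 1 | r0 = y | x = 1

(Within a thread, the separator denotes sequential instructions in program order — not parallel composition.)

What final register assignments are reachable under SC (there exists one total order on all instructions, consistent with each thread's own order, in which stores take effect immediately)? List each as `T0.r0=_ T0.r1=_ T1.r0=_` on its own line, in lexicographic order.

T0.r0=0 T0.r1=0 T1.r0=1
T0.r0=0 T0.r1=0 T1.r0=2
T0.r0=0 T0.r1=1 T1.r0=1
T0.r0=1 T0.r1=0 T1.r0=1
T0.r0=1 T0.r1=0 T1.r0=2
T0.r0=1 T0.r1=1 T1.r0=1

outcome vector order: (T0.r0,T0.r1,T1.r0)
|SC outcomes| = 6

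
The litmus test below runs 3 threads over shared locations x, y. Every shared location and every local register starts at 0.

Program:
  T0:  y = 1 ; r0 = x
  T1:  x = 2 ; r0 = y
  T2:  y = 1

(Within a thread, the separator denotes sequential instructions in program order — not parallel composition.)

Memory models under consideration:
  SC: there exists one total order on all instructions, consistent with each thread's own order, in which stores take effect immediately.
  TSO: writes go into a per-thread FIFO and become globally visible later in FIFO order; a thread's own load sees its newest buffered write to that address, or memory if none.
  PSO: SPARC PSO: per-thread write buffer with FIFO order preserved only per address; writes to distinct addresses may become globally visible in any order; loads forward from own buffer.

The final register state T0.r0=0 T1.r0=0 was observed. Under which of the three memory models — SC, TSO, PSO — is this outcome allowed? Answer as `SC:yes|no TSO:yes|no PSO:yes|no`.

SC:no TSO:yes PSO:yes

outcome vector order: (T0.r0,T1.r0)
SC: 3 outcomes — {<0 1>; <2 0>; <2 1>}
TSO: 4 outcomes — {<0 0>; <0 1>; <2 0>; <2 1>}
PSO: 4 outcomes — {<0 0>; <0 1>; <2 0>; <2 1>}
target <0 0> ∈ {TSO,PSO}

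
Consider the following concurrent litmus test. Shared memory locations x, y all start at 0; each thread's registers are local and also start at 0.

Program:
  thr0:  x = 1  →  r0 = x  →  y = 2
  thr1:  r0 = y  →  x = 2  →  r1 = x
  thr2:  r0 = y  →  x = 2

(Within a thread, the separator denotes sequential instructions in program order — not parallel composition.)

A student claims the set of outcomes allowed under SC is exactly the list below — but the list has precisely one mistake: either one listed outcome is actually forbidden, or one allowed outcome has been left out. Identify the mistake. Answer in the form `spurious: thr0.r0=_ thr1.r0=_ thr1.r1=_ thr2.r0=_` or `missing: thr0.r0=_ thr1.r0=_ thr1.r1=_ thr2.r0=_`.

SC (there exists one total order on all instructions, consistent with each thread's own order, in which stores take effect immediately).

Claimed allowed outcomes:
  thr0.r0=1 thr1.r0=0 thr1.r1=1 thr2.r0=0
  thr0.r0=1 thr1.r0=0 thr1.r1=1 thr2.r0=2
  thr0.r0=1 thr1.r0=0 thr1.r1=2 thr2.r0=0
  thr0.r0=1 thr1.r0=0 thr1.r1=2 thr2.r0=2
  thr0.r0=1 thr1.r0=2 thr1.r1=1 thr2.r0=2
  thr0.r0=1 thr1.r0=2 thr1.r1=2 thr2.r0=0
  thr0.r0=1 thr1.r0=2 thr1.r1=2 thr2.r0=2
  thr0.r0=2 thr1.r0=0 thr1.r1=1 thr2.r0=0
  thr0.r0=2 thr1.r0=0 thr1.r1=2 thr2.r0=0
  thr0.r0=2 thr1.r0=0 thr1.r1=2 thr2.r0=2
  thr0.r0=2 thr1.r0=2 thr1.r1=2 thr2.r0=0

outcome vector order: (thr0.r0,thr1.r0,thr1.r1,thr2.r0)
under SC → 1010 1012 1020 1022 1220 1222 2010 2020 2022 2220
claimed∖SC = {1212}

spurious: thr0.r0=1 thr1.r0=2 thr1.r1=1 thr2.r0=2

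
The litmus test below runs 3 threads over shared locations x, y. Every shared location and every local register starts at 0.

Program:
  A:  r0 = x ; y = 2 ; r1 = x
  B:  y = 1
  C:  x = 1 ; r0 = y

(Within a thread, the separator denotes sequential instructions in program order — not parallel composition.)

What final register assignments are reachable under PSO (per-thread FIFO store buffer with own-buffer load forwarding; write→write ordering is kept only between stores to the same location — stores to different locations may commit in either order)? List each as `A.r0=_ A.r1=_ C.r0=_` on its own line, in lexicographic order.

A.r0=0 A.r1=0 C.r0=0
A.r0=0 A.r1=0 C.r0=1
A.r0=0 A.r1=0 C.r0=2
A.r0=0 A.r1=1 C.r0=0
A.r0=0 A.r1=1 C.r0=1
A.r0=0 A.r1=1 C.r0=2
A.r0=1 A.r1=1 C.r0=0
A.r0=1 A.r1=1 C.r0=1
A.r0=1 A.r1=1 C.r0=2

outcome vector order: (A.r0,A.r1,C.r0)
|PSO outcomes| = 9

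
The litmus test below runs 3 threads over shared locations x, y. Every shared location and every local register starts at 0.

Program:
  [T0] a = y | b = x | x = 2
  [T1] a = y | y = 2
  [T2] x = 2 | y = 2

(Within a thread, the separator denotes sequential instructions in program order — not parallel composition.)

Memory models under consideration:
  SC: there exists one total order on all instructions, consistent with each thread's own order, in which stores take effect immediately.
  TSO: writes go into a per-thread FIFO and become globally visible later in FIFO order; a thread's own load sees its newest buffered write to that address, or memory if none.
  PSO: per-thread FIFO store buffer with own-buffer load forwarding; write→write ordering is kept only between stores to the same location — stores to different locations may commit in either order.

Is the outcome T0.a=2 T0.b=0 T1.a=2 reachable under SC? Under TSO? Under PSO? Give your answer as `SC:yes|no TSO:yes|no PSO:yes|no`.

outcome vector order: (T0.a,T0.b,T1.a)
SC: 7 outcomes — {0/0/0 0/0/2 0/2/0 0/2/2 2/0/0 2/2/0 2/2/2}
TSO: 7 outcomes — {0/0/0 0/0/2 0/2/0 0/2/2 2/0/0 2/2/0 2/2/2}
PSO: 8 outcomes — {0/0/0 0/0/2 0/2/0 0/2/2 2/0/0 2/0/2 2/2/0 2/2/2}
target 2/0/2 ∈ {PSO}

SC:no TSO:no PSO:yes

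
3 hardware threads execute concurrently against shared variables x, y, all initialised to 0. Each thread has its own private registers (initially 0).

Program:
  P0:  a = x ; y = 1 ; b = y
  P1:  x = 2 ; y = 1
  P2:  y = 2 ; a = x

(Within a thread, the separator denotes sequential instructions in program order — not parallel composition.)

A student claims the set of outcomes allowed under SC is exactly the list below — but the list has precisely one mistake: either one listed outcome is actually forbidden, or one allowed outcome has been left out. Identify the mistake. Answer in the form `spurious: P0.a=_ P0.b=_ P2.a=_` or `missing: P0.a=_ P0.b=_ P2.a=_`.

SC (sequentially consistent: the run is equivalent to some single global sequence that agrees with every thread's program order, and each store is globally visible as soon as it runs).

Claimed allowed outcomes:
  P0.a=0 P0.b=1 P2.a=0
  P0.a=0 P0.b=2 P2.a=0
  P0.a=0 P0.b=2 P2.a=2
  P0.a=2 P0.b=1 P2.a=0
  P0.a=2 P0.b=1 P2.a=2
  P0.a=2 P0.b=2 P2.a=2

outcome vector order: (P0.a,P0.b,P2.a)
under SC → 010, 012, 020, 022, 210, 212, 222
SC∖claimed = {012}

missing: P0.a=0 P0.b=1 P2.a=2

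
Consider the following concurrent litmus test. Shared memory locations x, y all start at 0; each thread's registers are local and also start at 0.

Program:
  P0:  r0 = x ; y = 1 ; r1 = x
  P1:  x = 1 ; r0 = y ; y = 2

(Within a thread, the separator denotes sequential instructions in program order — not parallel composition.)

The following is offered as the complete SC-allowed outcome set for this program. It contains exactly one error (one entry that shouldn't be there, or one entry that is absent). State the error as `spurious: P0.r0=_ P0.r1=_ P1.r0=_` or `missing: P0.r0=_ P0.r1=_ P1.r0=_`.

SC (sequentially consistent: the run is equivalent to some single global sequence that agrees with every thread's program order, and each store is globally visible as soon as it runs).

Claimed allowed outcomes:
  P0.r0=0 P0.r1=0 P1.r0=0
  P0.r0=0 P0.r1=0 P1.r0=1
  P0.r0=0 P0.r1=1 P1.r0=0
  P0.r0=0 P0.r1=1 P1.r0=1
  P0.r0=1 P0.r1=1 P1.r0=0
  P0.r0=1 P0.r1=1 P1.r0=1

spurious: P0.r0=0 P0.r1=0 P1.r0=0

outcome vector order: (P0.r0,P0.r1,P1.r0)
under SC → 001, 010, 011, 110, 111
claimed∖SC = {000}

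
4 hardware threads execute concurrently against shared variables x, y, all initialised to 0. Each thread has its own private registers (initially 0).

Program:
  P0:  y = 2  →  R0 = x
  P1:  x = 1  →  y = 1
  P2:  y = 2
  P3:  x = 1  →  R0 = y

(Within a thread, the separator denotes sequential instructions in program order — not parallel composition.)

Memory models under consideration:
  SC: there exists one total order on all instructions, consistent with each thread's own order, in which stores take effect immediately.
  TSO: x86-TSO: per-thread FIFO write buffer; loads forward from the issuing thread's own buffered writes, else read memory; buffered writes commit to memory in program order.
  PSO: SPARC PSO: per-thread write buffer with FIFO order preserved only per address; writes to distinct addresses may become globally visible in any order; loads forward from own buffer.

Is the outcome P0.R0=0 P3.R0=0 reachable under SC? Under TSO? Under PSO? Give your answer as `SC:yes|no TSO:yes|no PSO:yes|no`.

outcome vector order: (P0.R0,P3.R0)
SC: 5 outcomes — {0/1; 0/2; 1/0; 1/1; 1/2}
TSO: 6 outcomes — {0/0; 0/1; 0/2; 1/0; 1/1; 1/2}
PSO: 6 outcomes — {0/0; 0/1; 0/2; 1/0; 1/1; 1/2}
target 0/0 ∈ {TSO,PSO}

SC:no TSO:yes PSO:yes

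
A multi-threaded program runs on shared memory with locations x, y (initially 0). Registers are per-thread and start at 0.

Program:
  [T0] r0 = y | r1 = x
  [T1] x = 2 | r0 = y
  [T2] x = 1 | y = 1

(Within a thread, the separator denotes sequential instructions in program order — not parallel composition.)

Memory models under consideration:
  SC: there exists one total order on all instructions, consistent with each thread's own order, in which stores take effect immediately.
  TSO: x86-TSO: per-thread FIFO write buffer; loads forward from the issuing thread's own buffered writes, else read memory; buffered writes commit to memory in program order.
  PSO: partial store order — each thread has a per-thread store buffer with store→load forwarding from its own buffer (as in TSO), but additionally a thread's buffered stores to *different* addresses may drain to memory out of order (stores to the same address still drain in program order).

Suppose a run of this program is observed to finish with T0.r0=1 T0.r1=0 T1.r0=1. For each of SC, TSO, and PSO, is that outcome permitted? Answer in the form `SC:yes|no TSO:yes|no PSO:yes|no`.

SC:no TSO:no PSO:yes

outcome vector order: (T0.r0,T0.r1,T1.r0)
SC (10): (0,0,0), (0,0,1), (0,1,0), (0,1,1), (0,2,0), (0,2,1), (1,1,0), (1,1,1), (1,2,0), (1,2,1)
TSO (10): (0,0,0), (0,0,1), (0,1,0), (0,1,1), (0,2,0), (0,2,1), (1,1,0), (1,1,1), (1,2,0), (1,2,1)
PSO (12): (0,0,0), (0,0,1), (0,1,0), (0,1,1), (0,2,0), (0,2,1), (1,0,0), (1,0,1), (1,1,0), (1,1,1), (1,2,0), (1,2,1)
target (1,0,1) ∈ {PSO}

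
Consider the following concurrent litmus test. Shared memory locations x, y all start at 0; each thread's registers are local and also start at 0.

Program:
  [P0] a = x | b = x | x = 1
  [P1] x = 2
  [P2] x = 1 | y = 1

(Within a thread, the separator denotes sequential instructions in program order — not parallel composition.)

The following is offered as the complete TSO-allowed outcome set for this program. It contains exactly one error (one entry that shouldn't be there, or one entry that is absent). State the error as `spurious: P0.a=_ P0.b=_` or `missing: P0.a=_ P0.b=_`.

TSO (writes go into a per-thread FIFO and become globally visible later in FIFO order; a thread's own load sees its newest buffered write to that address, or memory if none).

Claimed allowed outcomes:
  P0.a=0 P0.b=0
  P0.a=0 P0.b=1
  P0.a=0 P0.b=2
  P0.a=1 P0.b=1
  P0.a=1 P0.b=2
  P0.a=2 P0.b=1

missing: P0.a=2 P0.b=2

outcome vector order: (P0.a,P0.b)
under TSO → (0,0), (0,1), (0,2), (1,1), (1,2), (2,1), (2,2)
TSO∖claimed = {(2,2)}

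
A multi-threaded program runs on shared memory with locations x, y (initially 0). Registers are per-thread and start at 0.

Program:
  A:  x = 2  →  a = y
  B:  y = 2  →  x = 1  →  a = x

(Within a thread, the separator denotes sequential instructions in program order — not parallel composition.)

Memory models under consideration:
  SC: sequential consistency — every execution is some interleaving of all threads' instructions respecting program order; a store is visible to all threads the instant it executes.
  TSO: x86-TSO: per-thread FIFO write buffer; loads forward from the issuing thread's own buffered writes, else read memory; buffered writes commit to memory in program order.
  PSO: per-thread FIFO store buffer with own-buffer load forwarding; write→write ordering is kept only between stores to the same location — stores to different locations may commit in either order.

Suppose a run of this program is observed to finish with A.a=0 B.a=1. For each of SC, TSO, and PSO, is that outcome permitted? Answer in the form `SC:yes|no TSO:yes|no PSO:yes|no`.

outcome vector order: (A.a,B.a)
under SC → 01 21 22
under TSO → 01 02 21 22
under PSO → 01 02 21 22
target 01 ∈ {SC,TSO,PSO}

SC:yes TSO:yes PSO:yes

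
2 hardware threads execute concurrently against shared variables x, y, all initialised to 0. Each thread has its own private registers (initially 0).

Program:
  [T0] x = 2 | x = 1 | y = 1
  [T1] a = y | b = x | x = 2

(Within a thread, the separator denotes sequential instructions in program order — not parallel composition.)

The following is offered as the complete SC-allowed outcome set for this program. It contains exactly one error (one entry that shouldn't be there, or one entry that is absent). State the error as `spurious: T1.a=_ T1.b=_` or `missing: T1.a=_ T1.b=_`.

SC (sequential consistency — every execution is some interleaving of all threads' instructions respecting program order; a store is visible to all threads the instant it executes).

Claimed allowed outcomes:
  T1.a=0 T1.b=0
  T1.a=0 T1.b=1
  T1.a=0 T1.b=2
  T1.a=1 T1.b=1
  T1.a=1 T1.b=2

outcome vector order: (T1.a,T1.b)
[SC] allowed = {00 01 02 11}
claimed∖SC = {12}

spurious: T1.a=1 T1.b=2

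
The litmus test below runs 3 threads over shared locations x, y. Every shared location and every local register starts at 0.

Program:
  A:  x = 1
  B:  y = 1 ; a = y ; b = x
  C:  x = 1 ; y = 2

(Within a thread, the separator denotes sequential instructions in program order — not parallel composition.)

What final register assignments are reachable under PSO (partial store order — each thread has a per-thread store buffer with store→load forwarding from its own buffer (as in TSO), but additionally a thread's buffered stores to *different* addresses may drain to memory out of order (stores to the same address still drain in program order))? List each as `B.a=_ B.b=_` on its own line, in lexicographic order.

outcome vector order: (B.a,B.b)
|PSO outcomes| = 4

B.a=1 B.b=0
B.a=1 B.b=1
B.a=2 B.b=0
B.a=2 B.b=1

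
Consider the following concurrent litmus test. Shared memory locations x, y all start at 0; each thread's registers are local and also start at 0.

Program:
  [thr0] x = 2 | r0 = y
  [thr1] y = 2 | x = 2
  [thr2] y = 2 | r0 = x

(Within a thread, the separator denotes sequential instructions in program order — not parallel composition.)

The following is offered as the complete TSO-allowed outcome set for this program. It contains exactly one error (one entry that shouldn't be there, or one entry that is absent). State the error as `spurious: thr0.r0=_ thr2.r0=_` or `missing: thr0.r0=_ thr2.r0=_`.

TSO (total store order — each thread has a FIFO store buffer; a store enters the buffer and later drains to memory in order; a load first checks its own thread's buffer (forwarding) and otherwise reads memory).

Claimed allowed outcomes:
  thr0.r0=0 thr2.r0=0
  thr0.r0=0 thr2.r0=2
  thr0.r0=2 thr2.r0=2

missing: thr0.r0=2 thr2.r0=0

outcome vector order: (thr0.r0,thr2.r0)
TSO (4): <0 0> <0 2> <2 0> <2 2>
TSO∖claimed = {<2 0>}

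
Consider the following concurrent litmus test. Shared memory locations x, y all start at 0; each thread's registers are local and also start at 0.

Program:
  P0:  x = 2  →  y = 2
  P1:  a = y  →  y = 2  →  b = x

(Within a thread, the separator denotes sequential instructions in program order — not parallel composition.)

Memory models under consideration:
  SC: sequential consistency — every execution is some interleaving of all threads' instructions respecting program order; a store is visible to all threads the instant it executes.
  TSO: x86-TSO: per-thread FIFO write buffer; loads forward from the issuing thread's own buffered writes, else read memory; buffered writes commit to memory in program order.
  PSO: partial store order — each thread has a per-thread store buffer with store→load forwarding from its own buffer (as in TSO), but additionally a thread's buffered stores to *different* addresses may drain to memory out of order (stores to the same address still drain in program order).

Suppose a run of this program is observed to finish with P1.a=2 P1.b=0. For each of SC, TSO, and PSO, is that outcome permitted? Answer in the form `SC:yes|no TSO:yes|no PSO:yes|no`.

outcome vector order: (P1.a,P1.b)
SC: 3 outcomes — {0/0; 0/2; 2/2}
TSO: 3 outcomes — {0/0; 0/2; 2/2}
PSO: 4 outcomes — {0/0; 0/2; 2/0; 2/2}
target 2/0 ∈ {PSO}

SC:no TSO:no PSO:yes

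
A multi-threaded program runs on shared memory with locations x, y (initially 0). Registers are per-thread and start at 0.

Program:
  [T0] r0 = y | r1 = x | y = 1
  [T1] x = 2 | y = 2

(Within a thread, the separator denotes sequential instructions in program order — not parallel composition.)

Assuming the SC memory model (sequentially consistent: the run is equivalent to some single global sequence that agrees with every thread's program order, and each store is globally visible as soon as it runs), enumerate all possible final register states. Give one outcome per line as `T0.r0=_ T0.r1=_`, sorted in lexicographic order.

outcome vector order: (T0.r0,T0.r1)
|SC outcomes| = 3

T0.r0=0 T0.r1=0
T0.r0=0 T0.r1=2
T0.r0=2 T0.r1=2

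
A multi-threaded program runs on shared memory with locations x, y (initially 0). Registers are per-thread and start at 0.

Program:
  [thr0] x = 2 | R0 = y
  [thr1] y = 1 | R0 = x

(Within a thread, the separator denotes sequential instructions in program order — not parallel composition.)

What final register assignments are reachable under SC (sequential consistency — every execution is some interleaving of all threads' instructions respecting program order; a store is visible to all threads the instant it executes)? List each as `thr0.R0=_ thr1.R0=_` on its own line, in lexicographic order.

outcome vector order: (thr0.R0,thr1.R0)
|SC outcomes| = 3

thr0.R0=0 thr1.R0=2
thr0.R0=1 thr1.R0=0
thr0.R0=1 thr1.R0=2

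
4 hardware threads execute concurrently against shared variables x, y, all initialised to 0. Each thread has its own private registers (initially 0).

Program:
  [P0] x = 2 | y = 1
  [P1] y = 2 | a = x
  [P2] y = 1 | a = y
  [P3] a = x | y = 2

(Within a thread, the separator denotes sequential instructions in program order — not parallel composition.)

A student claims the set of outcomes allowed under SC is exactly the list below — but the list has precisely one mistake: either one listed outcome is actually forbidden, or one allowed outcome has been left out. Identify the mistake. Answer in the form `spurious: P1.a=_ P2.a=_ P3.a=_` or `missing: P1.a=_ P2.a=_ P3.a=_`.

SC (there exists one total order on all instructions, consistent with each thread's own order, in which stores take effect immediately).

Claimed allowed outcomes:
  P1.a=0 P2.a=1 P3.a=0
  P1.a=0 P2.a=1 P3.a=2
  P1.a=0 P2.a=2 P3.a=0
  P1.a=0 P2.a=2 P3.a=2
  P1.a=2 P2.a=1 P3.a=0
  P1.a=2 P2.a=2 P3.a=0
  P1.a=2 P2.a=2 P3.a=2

outcome vector order: (P1.a,P2.a,P3.a)
SC: 8 outcomes — {(0,1,0), (0,1,2), (0,2,0), (0,2,2), (2,1,0), (2,1,2), (2,2,0), (2,2,2)}
SC∖claimed = {(2,1,2)}

missing: P1.a=2 P2.a=1 P3.a=2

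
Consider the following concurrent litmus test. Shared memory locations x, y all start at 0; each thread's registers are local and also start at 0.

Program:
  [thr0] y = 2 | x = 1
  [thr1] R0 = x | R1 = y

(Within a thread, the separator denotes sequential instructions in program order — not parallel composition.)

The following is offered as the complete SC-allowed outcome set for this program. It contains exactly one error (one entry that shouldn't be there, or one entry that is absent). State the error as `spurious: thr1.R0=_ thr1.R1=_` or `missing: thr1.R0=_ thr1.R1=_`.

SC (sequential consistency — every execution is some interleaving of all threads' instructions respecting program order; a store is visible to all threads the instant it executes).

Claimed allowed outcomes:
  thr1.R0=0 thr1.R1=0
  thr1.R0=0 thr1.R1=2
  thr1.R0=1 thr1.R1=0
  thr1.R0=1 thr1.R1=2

outcome vector order: (thr1.R0,thr1.R1)
under SC → 0/0 0/2 1/2
claimed∖SC = {1/0}

spurious: thr1.R0=1 thr1.R1=0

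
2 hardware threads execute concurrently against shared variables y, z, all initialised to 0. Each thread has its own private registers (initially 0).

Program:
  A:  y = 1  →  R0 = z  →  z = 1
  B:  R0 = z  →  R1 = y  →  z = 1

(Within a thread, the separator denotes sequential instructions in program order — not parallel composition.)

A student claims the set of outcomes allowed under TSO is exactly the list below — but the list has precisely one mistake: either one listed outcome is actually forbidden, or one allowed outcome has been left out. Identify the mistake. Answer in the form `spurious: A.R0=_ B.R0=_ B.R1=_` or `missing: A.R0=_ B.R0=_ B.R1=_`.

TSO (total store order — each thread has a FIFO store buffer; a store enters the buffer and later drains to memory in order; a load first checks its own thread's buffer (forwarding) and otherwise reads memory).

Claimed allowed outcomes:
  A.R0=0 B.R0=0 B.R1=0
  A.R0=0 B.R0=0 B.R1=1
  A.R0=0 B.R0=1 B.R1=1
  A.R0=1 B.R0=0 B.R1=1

missing: A.R0=1 B.R0=0 B.R1=0

outcome vector order: (A.R0,B.R0,B.R1)
under TSO → (0,0,0); (0,0,1); (0,1,1); (1,0,0); (1,0,1)
TSO∖claimed = {(1,0,0)}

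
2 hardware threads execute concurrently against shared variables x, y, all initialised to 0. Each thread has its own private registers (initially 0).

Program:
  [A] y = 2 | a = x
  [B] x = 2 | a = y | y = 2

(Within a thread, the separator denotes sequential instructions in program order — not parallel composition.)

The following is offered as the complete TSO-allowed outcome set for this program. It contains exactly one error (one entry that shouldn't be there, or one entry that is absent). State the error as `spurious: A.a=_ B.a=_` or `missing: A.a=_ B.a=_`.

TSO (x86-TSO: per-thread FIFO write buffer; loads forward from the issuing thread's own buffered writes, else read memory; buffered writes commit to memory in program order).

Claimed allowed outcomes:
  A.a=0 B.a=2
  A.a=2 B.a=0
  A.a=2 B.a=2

missing: A.a=0 B.a=0

outcome vector order: (A.a,B.a)
under TSO → 00; 02; 20; 22
TSO∖claimed = {00}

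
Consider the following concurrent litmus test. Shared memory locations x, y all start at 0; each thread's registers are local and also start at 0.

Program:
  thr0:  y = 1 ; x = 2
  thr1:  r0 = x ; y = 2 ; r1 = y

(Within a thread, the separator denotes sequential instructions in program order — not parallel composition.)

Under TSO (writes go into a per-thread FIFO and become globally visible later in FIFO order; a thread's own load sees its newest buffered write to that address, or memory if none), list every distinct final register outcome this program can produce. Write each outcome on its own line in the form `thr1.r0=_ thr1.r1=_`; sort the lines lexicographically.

thr1.r0=0 thr1.r1=1
thr1.r0=0 thr1.r1=2
thr1.r0=2 thr1.r1=2

outcome vector order: (thr1.r0,thr1.r1)
|TSO outcomes| = 3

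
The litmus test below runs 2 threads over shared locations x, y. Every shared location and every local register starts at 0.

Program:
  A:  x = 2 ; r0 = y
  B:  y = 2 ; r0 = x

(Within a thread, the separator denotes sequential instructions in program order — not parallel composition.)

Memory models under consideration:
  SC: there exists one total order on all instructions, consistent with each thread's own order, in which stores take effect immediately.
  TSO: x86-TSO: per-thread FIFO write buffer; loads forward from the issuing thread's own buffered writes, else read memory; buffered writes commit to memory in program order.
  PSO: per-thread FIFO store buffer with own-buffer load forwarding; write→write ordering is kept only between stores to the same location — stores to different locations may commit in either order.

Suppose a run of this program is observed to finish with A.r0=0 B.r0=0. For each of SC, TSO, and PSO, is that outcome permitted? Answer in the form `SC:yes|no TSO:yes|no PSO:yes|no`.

SC:no TSO:yes PSO:yes

outcome vector order: (A.r0,B.r0)
[SC] allowed = {02 20 22}
[TSO] allowed = {00 02 20 22}
[PSO] allowed = {00 02 20 22}
target 00 ∈ {TSO,PSO}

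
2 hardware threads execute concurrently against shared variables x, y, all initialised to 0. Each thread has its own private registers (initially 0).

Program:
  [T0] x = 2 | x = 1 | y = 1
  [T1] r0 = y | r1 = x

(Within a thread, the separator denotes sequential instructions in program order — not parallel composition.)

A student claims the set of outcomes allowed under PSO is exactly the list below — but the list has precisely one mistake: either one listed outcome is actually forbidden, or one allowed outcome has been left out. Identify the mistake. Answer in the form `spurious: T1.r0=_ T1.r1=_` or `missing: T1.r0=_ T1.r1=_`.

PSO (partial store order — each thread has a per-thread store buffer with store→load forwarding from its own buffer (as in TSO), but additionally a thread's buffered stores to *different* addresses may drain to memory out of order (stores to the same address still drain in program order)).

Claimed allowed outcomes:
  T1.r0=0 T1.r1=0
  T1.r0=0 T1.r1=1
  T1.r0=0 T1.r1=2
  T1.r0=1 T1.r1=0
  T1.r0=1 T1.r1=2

outcome vector order: (T1.r0,T1.r1)
PSO: 6 outcomes — {0/0; 0/1; 0/2; 1/0; 1/1; 1/2}
PSO∖claimed = {1/1}

missing: T1.r0=1 T1.r1=1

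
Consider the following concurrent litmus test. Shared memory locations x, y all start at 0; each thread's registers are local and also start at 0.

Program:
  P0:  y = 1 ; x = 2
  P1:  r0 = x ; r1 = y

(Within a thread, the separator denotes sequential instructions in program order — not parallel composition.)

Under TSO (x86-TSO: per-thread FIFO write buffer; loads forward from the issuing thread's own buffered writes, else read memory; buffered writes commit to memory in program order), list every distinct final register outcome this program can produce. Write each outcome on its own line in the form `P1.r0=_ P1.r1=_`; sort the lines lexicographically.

outcome vector order: (P1.r0,P1.r1)
|TSO outcomes| = 3

P1.r0=0 P1.r1=0
P1.r0=0 P1.r1=1
P1.r0=2 P1.r1=1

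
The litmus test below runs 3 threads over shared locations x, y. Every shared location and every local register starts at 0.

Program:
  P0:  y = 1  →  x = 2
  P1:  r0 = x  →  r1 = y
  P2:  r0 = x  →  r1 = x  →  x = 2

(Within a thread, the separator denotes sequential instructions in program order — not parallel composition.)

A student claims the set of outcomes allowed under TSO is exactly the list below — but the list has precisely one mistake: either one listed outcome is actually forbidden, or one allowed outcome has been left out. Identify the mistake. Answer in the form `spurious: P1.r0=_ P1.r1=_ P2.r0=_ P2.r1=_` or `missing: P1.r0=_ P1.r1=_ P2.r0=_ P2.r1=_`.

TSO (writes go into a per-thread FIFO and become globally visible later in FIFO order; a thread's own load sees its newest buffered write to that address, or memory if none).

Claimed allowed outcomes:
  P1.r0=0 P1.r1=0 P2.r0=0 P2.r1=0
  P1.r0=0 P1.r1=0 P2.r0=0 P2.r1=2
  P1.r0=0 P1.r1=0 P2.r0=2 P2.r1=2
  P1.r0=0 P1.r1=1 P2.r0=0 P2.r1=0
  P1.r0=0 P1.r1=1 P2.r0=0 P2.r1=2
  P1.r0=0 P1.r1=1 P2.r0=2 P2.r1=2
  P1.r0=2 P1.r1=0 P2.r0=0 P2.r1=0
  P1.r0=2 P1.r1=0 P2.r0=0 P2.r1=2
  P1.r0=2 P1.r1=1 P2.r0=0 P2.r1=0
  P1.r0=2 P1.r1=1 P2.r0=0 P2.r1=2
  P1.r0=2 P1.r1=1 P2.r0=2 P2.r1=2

outcome vector order: (P1.r0,P1.r1,P2.r0,P2.r1)
[TSO] allowed = {0000 0002 0022 0100 0102 0122 2000 2100 2102 2122}
claimed∖TSO = {2002}

spurious: P1.r0=2 P1.r1=0 P2.r0=0 P2.r1=2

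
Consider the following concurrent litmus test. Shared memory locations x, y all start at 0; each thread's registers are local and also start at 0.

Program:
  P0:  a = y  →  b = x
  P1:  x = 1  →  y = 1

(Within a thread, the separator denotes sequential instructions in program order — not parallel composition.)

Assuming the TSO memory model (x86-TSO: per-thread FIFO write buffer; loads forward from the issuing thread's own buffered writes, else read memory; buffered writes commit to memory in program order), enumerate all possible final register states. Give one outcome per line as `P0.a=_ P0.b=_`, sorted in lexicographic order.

outcome vector order: (P0.a,P0.b)
|TSO outcomes| = 3

P0.a=0 P0.b=0
P0.a=0 P0.b=1
P0.a=1 P0.b=1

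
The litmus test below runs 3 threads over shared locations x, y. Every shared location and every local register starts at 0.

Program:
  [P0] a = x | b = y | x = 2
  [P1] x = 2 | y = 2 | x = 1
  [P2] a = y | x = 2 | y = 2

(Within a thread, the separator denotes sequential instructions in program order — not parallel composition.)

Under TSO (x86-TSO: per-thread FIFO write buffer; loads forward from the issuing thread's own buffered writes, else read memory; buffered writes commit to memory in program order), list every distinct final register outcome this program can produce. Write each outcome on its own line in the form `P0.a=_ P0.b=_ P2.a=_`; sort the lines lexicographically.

outcome vector order: (P0.a,P0.b,P2.a)
|TSO outcomes| = 10

P0.a=0 P0.b=0 P2.a=0
P0.a=0 P0.b=0 P2.a=2
P0.a=0 P0.b=2 P2.a=0
P0.a=0 P0.b=2 P2.a=2
P0.a=1 P0.b=2 P2.a=0
P0.a=1 P0.b=2 P2.a=2
P0.a=2 P0.b=0 P2.a=0
P0.a=2 P0.b=0 P2.a=2
P0.a=2 P0.b=2 P2.a=0
P0.a=2 P0.b=2 P2.a=2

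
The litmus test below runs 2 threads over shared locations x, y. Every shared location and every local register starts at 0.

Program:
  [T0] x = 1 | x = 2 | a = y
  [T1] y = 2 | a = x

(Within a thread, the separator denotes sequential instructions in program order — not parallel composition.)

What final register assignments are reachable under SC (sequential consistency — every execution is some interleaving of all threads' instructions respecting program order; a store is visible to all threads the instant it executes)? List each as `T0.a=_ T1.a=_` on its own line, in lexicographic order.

T0.a=0 T1.a=2
T0.a=2 T1.a=0
T0.a=2 T1.a=1
T0.a=2 T1.a=2

outcome vector order: (T0.a,T1.a)
|SC outcomes| = 4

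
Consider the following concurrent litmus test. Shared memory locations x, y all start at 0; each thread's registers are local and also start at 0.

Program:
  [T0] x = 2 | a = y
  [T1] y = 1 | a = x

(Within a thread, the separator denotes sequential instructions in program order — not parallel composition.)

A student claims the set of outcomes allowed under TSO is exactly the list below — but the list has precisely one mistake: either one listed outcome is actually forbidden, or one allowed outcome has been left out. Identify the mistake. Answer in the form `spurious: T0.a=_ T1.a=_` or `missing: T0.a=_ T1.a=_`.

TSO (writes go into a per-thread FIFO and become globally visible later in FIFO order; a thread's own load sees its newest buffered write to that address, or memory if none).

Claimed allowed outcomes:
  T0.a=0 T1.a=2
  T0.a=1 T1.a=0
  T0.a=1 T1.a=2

outcome vector order: (T0.a,T1.a)
TSO: 4 outcomes — {0/0 0/2 1/0 1/2}
TSO∖claimed = {0/0}

missing: T0.a=0 T1.a=0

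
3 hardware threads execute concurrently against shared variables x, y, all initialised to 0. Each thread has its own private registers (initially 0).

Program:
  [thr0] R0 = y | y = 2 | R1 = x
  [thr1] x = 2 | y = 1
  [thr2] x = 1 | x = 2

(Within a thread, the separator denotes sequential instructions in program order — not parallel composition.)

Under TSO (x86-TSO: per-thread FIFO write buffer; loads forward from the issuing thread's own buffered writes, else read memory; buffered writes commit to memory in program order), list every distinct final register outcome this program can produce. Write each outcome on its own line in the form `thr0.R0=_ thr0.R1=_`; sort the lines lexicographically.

outcome vector order: (thr0.R0,thr0.R1)
|TSO outcomes| = 5

thr0.R0=0 thr0.R1=0
thr0.R0=0 thr0.R1=1
thr0.R0=0 thr0.R1=2
thr0.R0=1 thr0.R1=1
thr0.R0=1 thr0.R1=2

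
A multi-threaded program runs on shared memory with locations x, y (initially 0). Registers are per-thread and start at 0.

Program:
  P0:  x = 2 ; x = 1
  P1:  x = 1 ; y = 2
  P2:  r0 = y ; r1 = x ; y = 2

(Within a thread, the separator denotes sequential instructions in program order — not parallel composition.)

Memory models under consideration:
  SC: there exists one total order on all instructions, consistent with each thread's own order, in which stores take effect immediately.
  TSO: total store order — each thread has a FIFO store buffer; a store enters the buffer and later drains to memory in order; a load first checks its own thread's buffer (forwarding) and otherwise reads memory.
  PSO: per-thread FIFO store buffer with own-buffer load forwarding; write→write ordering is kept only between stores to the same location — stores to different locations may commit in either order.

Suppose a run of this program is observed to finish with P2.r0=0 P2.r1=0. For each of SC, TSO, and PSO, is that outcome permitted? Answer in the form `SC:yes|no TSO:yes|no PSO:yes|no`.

SC:yes TSO:yes PSO:yes

outcome vector order: (P2.r0,P2.r1)
[SC] allowed = {0/0, 0/1, 0/2, 2/1, 2/2}
[TSO] allowed = {0/0, 0/1, 0/2, 2/1, 2/2}
[PSO] allowed = {0/0, 0/1, 0/2, 2/0, 2/1, 2/2}
target 0/0 ∈ {SC,TSO,PSO}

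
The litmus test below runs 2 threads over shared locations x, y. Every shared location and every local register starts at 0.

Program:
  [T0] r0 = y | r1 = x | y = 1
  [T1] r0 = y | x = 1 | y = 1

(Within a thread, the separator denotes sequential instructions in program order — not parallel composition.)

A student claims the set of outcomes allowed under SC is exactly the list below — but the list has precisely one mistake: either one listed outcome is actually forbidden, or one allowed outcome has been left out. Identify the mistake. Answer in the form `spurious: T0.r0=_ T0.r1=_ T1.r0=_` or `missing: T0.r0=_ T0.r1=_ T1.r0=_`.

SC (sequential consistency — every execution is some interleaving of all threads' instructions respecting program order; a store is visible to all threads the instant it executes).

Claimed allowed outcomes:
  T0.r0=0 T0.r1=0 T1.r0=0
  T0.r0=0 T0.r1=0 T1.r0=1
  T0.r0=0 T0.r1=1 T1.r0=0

missing: T0.r0=1 T0.r1=1 T1.r0=0

outcome vector order: (T0.r0,T0.r1,T1.r0)
[SC] allowed = {<0 0 0>, <0 0 1>, <0 1 0>, <1 1 0>}
SC∖claimed = {<1 1 0>}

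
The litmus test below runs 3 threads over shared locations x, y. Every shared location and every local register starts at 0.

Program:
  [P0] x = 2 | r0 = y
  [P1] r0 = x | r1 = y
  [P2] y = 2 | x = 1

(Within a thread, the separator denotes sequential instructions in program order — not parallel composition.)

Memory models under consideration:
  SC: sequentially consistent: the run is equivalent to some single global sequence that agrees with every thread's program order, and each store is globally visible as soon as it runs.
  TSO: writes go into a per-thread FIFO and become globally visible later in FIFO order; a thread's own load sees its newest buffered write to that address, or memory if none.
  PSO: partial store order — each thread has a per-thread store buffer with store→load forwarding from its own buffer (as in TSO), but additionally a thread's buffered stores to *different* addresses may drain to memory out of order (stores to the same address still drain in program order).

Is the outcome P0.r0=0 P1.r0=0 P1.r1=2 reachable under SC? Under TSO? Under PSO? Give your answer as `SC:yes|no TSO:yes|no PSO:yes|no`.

outcome vector order: (P0.r0,P1.r0,P1.r1)
SC (10): (0,0,0) (0,0,2) (0,1,2) (0,2,0) (0,2,2) (2,0,0) (2,0,2) (2,1,2) (2,2,0) (2,2,2)
TSO (10): (0,0,0) (0,0,2) (0,1,2) (0,2,0) (0,2,2) (2,0,0) (2,0,2) (2,1,2) (2,2,0) (2,2,2)
PSO (12): (0,0,0) (0,0,2) (0,1,0) (0,1,2) (0,2,0) (0,2,2) (2,0,0) (2,0,2) (2,1,0) (2,1,2) (2,2,0) (2,2,2)
target (0,0,2) ∈ {SC,TSO,PSO}

SC:yes TSO:yes PSO:yes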